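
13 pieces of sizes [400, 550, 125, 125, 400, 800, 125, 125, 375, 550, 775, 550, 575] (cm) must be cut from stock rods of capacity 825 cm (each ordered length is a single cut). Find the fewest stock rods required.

Total = 800 + 775 + 575 + 550 + 550 + 550 + 400 + 400 + 375 + 125 + 125 + 125 + 125 = 5475 cm.
Lower bound: ⌈5475/825⌉ = 7 stock rods.
A packing using 8 stock rods:
  stock rod 1: 800 = 800
  stock rod 2: 775 = 775
  stock rod 3: 575 + 125 + 125 = 825
  stock rod 4: 550 + 125 + 125 = 800
  stock rod 5: 550 = 550
  stock rod 6: 550 = 550
  stock rod 7: 400 + 400 = 800
  stock rod 8: 375 = 375
No arrangement into 7 stock rods stays within capacity, so 8 is optimal.

8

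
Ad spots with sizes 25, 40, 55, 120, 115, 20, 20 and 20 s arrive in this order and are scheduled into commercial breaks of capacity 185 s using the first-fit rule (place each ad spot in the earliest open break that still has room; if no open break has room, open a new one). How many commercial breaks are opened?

  25 → break 1 (new)  [load 25/185]
  40 → break 1  [load 65/185]
  55 → break 1  [load 120/185]
  120 → break 2 (new)  [load 120/185]
  115 → break 3 (new)  [load 115/185]
  20 → break 1  [load 140/185]
  20 → break 1  [load 160/185]
  20 → break 1  [load 180/185]
3 commercial breaks opened.

3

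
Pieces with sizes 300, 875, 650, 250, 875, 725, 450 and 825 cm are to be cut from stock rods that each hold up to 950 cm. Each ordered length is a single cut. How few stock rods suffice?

6

Total = 875 + 875 + 825 + 725 + 650 + 450 + 300 + 250 = 4950 cm.
Lower bound: ⌈4950/950⌉ = 6 stock rods.
A packing using 6 stock rods:
  stock rod 1: 875 = 875
  stock rod 2: 875 = 875
  stock rod 3: 825 = 825
  stock rod 4: 725 = 725
  stock rod 5: 650 + 300 = 950
  stock rod 6: 450 + 250 = 700
This matches the lower bound, so 6 is optimal.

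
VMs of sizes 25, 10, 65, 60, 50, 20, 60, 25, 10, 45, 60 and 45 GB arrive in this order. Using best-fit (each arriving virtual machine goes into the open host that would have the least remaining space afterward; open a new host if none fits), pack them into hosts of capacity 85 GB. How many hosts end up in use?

7

  25 → host 1 (new)  [load 25/85]
  10 → host 1  [load 35/85]
  65 → host 2 (new)  [load 65/85]
  60 → host 3 (new)  [load 60/85]
  50 → host 1  [load 85/85]
  20 → host 2  [load 85/85]
  60 → host 4 (new)  [load 60/85]
  25 → host 3  [load 85/85]
  10 → host 4  [load 70/85]
  45 → host 5 (new)  [load 45/85]
  60 → host 6 (new)  [load 60/85]
  45 → host 7 (new)  [load 45/85]
7 hosts opened.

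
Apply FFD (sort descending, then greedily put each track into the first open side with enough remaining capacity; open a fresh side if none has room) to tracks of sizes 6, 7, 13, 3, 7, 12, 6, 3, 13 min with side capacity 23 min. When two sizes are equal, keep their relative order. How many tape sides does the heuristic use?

4

Sorted descending: 13, 13, 12, 7, 7, 6, 6, 3, 3.
  13 → side 1 (new)  [load 13/23]
  13 → side 2 (new)  [load 13/23]
  12 → side 3 (new)  [load 12/23]
  7 → side 1  [load 20/23]
  7 → side 2  [load 20/23]
  6 → side 3  [load 18/23]
  6 → side 4 (new)  [load 6/23]
  3 → side 1  [load 23/23]
  3 → side 2  [load 23/23]
4 tape sides opened.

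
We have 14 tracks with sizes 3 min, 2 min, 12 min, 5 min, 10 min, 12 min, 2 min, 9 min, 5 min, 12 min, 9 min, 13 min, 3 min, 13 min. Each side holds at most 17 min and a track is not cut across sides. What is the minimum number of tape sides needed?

Total = 13 + 13 + 12 + 12 + 12 + 10 + 9 + 9 + 5 + 5 + 3 + 3 + 2 + 2 = 110 min.
Lower bound: ⌈110/17⌉ = 7 tape sides.
Also, 8 tracks each exceed 17/2 min, and no two of those can share a side, so at least 8 tape sides are needed.
A packing using 8 tape sides:
  side 1: 13 + 3 = 16
  side 2: 13 + 3 = 16
  side 3: 12 + 5 = 17
  side 4: 12 + 5 = 17
  side 5: 12 + 2 + 2 = 16
  side 6: 10 = 10
  side 7: 9 = 9
  side 8: 9 = 9
This matches the lower bound, so 8 is optimal.

8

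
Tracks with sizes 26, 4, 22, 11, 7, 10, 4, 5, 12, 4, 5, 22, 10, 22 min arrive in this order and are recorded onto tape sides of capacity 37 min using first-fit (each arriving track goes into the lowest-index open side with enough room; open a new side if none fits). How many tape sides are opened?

  26 → side 1 (new)  [load 26/37]
  4 → side 1  [load 30/37]
  22 → side 2 (new)  [load 22/37]
  11 → side 2  [load 33/37]
  7 → side 1  [load 37/37]
  10 → side 3 (new)  [load 10/37]
  4 → side 2  [load 37/37]
  5 → side 3  [load 15/37]
  12 → side 3  [load 27/37]
  4 → side 3  [load 31/37]
  5 → side 3  [load 36/37]
  22 → side 4 (new)  [load 22/37]
  10 → side 4  [load 32/37]
  22 → side 5 (new)  [load 22/37]
5 tape sides opened.

5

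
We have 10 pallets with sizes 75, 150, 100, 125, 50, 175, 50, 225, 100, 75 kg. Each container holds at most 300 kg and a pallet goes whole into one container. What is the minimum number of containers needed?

Total = 225 + 175 + 150 + 125 + 100 + 100 + 75 + 75 + 50 + 50 = 1125 kg.
Lower bound: ⌈1125/300⌉ = 4 containers.
A packing using 4 containers:
  container 1: 225 + 75 = 300
  container 2: 175 + 125 = 300
  container 3: 150 + 100 + 50 = 300
  container 4: 100 + 75 + 50 = 225
This matches the lower bound, so 4 is optimal.

4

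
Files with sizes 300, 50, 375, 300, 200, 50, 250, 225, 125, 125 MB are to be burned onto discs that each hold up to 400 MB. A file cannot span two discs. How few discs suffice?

Total = 375 + 300 + 300 + 250 + 225 + 200 + 125 + 125 + 50 + 50 = 2000 MB.
Lower bound: ⌈2000/400⌉ = 5 discs.
A packing using 6 discs:
  disc 1: 375 = 375
  disc 2: 300 + 50 + 50 = 400
  disc 3: 300 = 300
  disc 4: 250 + 125 = 375
  disc 5: 225 + 125 = 350
  disc 6: 200 = 200
No arrangement into 5 discs stays within capacity, so 6 is optimal.

6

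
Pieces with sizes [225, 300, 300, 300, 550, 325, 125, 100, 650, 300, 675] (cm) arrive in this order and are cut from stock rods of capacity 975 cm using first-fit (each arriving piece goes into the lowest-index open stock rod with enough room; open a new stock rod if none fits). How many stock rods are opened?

4

  225 → stock rod 1 (new)  [load 225/975]
  300 → stock rod 1  [load 525/975]
  300 → stock rod 1  [load 825/975]
  300 → stock rod 2 (new)  [load 300/975]
  550 → stock rod 2  [load 850/975]
  325 → stock rod 3 (new)  [load 325/975]
  125 → stock rod 1  [load 950/975]
  100 → stock rod 2  [load 950/975]
  650 → stock rod 3  [load 975/975]
  300 → stock rod 4 (new)  [load 300/975]
  675 → stock rod 4  [load 975/975]
4 stock rods opened.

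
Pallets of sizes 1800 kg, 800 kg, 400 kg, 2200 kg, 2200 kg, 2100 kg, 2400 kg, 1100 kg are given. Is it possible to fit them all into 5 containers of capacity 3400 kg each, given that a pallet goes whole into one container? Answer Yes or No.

A valid assignment using 5 containers:
  container 1: 2400 + 800 = 3200
  container 2: 2200 + 1100 = 3300
  container 3: 2200 + 400 = 2600
  container 4: 2100 = 2100
  container 5: 1800 = 1800
Every load is within 3400 kg, so 5 containers suffice.

Yes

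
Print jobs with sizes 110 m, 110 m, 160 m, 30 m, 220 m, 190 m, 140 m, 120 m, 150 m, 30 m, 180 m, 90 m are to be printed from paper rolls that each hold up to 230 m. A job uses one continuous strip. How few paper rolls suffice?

8

Total = 220 + 190 + 180 + 160 + 150 + 140 + 120 + 110 + 110 + 90 + 30 + 30 = 1530 m.
Lower bound: ⌈1530/230⌉ = 7 paper rolls.
A packing using 8 paper rolls:
  roll 1: 220 = 220
  roll 2: 190 + 30 = 220
  roll 3: 180 + 30 = 210
  roll 4: 160 = 160
  roll 5: 150 = 150
  roll 6: 140 + 90 = 230
  roll 7: 120 + 110 = 230
  roll 8: 110 = 110
No arrangement into 7 paper rolls stays within capacity, so 8 is optimal.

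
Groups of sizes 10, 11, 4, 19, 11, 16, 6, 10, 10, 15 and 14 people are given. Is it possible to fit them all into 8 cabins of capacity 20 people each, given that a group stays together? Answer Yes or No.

A valid assignment using 8 cabins:
  cabin 1: 19 = 19
  cabin 2: 16 + 4 = 20
  cabin 3: 15 = 15
  cabin 4: 14 + 6 = 20
  cabin 5: 11 = 11
  cabin 6: 11 = 11
  cabin 7: 10 + 10 = 20
  cabin 8: 10 = 10
Every load is within 20 people, so 8 cabins suffice.

Yes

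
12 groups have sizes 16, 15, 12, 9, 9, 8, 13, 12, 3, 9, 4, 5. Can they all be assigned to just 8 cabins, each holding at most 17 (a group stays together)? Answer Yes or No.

A valid assignment using 8 cabins:
  cabin 1: 16 = 16
  cabin 2: 15 = 15
  cabin 3: 13 + 4 = 17
  cabin 4: 12 + 5 = 17
  cabin 5: 12 + 3 = 15
  cabin 6: 9 + 8 = 17
  cabin 7: 9 = 9
  cabin 8: 9 = 9
Every load is within 17, so 8 cabins suffice.

Yes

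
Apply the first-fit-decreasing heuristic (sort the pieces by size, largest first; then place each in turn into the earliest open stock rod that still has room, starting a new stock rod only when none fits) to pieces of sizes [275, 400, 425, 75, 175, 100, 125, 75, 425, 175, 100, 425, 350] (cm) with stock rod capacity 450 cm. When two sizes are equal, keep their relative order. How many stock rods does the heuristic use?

8

Sorted descending: 425, 425, 425, 400, 350, 275, 175, 175, 125, 100, 100, 75, 75.
  425 → stock rod 1 (new)  [load 425/450]
  425 → stock rod 2 (new)  [load 425/450]
  425 → stock rod 3 (new)  [load 425/450]
  400 → stock rod 4 (new)  [load 400/450]
  350 → stock rod 5 (new)  [load 350/450]
  275 → stock rod 6 (new)  [load 275/450]
  175 → stock rod 6  [load 450/450]
  175 → stock rod 7 (new)  [load 175/450]
  125 → stock rod 7  [load 300/450]
  100 → stock rod 5  [load 450/450]
  100 → stock rod 7  [load 400/450]
  75 → stock rod 8 (new)  [load 75/450]
  75 → stock rod 8  [load 150/450]
8 stock rods opened.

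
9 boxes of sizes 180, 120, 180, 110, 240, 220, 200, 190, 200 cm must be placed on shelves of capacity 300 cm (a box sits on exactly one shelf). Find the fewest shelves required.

7

Total = 240 + 220 + 200 + 200 + 190 + 180 + 180 + 120 + 110 = 1640 cm.
Lower bound: ⌈1640/300⌉ = 6 shelves.
Also, 7 boxes each exceed 150 cm, and no two of those can share a shelf, so at least 7 shelves are needed.
A packing using 7 shelves:
  shelf 1: 240 = 240
  shelf 2: 220 = 220
  shelf 3: 200 = 200
  shelf 4: 200 = 200
  shelf 5: 190 + 110 = 300
  shelf 6: 180 + 120 = 300
  shelf 7: 180 = 180
This matches the lower bound, so 7 is optimal.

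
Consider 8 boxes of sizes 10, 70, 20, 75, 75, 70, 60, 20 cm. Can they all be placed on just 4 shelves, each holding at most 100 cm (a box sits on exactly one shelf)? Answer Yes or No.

Total = 400 cm; ⌈400/100⌉ = 4.
5 boxes each exceed half the capacity and cannot share a shelf, forcing at least 5 shelves.
At least 5 shelves are required, but only 4 are allowed.

No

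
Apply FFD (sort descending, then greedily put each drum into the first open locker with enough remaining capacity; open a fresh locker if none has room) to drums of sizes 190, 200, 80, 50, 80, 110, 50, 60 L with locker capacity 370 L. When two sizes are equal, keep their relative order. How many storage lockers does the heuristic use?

Sorted descending: 200, 190, 110, 80, 80, 60, 50, 50.
  200 → locker 1 (new)  [load 200/370]
  190 → locker 2 (new)  [load 190/370]
  110 → locker 1  [load 310/370]
  80 → locker 2  [load 270/370]
  80 → locker 2  [load 350/370]
  60 → locker 1  [load 370/370]
  50 → locker 3 (new)  [load 50/370]
  50 → locker 3  [load 100/370]
3 storage lockers opened.

3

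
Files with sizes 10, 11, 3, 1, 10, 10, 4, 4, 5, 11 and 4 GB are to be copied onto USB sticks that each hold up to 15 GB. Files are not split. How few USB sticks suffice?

Total = 11 + 11 + 10 + 10 + 10 + 5 + 4 + 4 + 4 + 3 + 1 = 73 GB.
Lower bound: ⌈73/15⌉ = 5 USB sticks.
A packing using 5 USB sticks:
  USB stick 1: 11 + 4 = 15
  USB stick 2: 11 + 4 = 15
  USB stick 3: 10 + 5 = 15
  USB stick 4: 10 + 4 + 1 = 15
  USB stick 5: 10 + 3 = 13
This matches the lower bound, so 5 is optimal.

5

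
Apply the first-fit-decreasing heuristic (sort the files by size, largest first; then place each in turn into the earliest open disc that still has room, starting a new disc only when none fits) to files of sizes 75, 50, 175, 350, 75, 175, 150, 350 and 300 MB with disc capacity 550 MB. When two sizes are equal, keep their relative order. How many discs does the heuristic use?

Sorted descending: 350, 350, 300, 175, 175, 150, 75, 75, 50.
  350 → disc 1 (new)  [load 350/550]
  350 → disc 2 (new)  [load 350/550]
  300 → disc 3 (new)  [load 300/550]
  175 → disc 1  [load 525/550]
  175 → disc 2  [load 525/550]
  150 → disc 3  [load 450/550]
  75 → disc 3  [load 525/550]
  75 → disc 4 (new)  [load 75/550]
  50 → disc 4  [load 125/550]
4 discs opened.

4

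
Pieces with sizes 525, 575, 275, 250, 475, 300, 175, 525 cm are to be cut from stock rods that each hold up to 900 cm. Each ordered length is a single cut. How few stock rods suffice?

4

Total = 575 + 525 + 525 + 475 + 300 + 275 + 250 + 175 = 3100 cm.
Lower bound: ⌈3100/900⌉ = 4 stock rods.
A packing using 4 stock rods:
  stock rod 1: 575 + 300 = 875
  stock rod 2: 525 + 275 = 800
  stock rod 3: 525 + 250 = 775
  stock rod 4: 475 + 175 = 650
This matches the lower bound, so 4 is optimal.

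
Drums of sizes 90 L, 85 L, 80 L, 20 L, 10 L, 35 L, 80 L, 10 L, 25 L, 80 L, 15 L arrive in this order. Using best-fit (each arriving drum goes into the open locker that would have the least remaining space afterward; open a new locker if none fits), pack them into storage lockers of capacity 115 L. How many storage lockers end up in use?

  90 → locker 1 (new)  [load 90/115]
  85 → locker 2 (new)  [load 85/115]
  80 → locker 3 (new)  [load 80/115]
  20 → locker 1  [load 110/115]
  10 → locker 2  [load 95/115]
  35 → locker 3  [load 115/115]
  80 → locker 4 (new)  [load 80/115]
  10 → locker 2  [load 105/115]
  25 → locker 4  [load 105/115]
  80 → locker 5 (new)  [load 80/115]
  15 → locker 5  [load 95/115]
5 storage lockers opened.

5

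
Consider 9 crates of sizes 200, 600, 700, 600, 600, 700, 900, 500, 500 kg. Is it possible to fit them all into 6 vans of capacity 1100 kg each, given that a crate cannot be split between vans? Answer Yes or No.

A valid assignment using 6 vans:
  van 1: 900 + 200 = 1100
  van 2: 700 = 700
  van 3: 700 = 700
  van 4: 600 + 500 = 1100
  van 5: 600 + 500 = 1100
  van 6: 600 = 600
Every load is within 1100 kg, so 6 vans suffice.

Yes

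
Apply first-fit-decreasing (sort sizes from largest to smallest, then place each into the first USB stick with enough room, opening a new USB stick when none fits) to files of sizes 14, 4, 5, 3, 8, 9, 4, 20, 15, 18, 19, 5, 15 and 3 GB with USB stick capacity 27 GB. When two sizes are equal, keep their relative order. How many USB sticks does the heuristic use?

6

Sorted descending: 20, 19, 18, 15, 15, 14, 9, 8, 5, 5, 4, 4, 3, 3.
  20 → USB stick 1 (new)  [load 20/27]
  19 → USB stick 2 (new)  [load 19/27]
  18 → USB stick 3 (new)  [load 18/27]
  15 → USB stick 4 (new)  [load 15/27]
  15 → USB stick 5 (new)  [load 15/27]
  14 → USB stick 6 (new)  [load 14/27]
  9 → USB stick 3  [load 27/27]
  8 → USB stick 2  [load 27/27]
  5 → USB stick 1  [load 25/27]
  5 → USB stick 4  [load 20/27]
  4 → USB stick 4  [load 24/27]
  4 → USB stick 5  [load 19/27]
  3 → USB stick 4  [load 27/27]
  3 → USB stick 5  [load 22/27]
6 USB sticks opened.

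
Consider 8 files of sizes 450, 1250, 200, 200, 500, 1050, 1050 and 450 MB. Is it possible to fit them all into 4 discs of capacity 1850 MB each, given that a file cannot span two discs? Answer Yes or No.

Yes

A valid assignment using 3 discs:
  disc 1: 1250 + 500 = 1750
  disc 2: 1050 + 450 + 200 = 1700
  disc 3: 1050 + 450 + 200 = 1700
That uses only 3 ≤ 4, so 4 discs are enough.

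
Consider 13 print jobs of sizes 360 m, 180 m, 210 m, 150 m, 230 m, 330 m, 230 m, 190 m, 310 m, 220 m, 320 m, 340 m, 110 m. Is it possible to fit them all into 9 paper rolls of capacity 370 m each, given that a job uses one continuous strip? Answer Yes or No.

No

Total = 3180 m; ⌈3180/370⌉ = 9.
10 print jobs each exceed half the capacity and cannot share a roll, forcing at least 10 paper rolls.
At least 10 paper rolls are required, but only 9 are allowed.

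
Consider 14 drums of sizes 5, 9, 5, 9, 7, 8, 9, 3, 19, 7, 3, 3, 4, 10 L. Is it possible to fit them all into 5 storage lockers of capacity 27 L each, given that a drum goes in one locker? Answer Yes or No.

Yes

A valid assignment using 4 storage lockers:
  locker 1: 19 + 8 = 27
  locker 2: 10 + 9 + 7 = 26
  locker 3: 9 + 9 + 7 = 25
  locker 4: 5 + 5 + 4 + 3 + 3 + 3 = 23
That uses only 4 ≤ 5, so 5 storage lockers are enough.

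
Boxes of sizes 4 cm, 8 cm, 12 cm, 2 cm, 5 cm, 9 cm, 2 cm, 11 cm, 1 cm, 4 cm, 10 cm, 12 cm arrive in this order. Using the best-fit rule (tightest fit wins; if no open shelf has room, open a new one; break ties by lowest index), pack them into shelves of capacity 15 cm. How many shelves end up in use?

6

  4 → shelf 1 (new)  [load 4/15]
  8 → shelf 1  [load 12/15]
  12 → shelf 2 (new)  [load 12/15]
  2 → shelf 1  [load 14/15]
  5 → shelf 3 (new)  [load 5/15]
  9 → shelf 3  [load 14/15]
  2 → shelf 2  [load 14/15]
  11 → shelf 4 (new)  [load 11/15]
  1 → shelf 1  [load 15/15]
  4 → shelf 4  [load 15/15]
  10 → shelf 5 (new)  [load 10/15]
  12 → shelf 6 (new)  [load 12/15]
6 shelves opened.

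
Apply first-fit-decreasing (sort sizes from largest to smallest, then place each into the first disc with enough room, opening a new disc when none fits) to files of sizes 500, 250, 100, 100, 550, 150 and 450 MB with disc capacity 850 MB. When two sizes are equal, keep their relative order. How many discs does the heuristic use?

Sorted descending: 550, 500, 450, 250, 150, 100, 100.
  550 → disc 1 (new)  [load 550/850]
  500 → disc 2 (new)  [load 500/850]
  450 → disc 3 (new)  [load 450/850]
  250 → disc 1  [load 800/850]
  150 → disc 2  [load 650/850]
  100 → disc 2  [load 750/850]
  100 → disc 2  [load 850/850]
3 discs opened.

3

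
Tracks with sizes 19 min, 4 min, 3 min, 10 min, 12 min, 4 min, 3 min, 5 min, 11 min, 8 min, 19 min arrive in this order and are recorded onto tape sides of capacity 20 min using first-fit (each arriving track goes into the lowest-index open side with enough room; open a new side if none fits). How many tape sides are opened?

6

  19 → side 1 (new)  [load 19/20]
  4 → side 2 (new)  [load 4/20]
  3 → side 2  [load 7/20]
  10 → side 2  [load 17/20]
  12 → side 3 (new)  [load 12/20]
  4 → side 3  [load 16/20]
  3 → side 2  [load 20/20]
  5 → side 4 (new)  [load 5/20]
  11 → side 4  [load 16/20]
  8 → side 5 (new)  [load 8/20]
  19 → side 6 (new)  [load 19/20]
6 tape sides opened.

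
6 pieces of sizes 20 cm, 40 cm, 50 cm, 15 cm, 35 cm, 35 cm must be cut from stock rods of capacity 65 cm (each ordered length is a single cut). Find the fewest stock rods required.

Total = 50 + 40 + 35 + 35 + 20 + 15 = 195 cm.
Lower bound: ⌈195/65⌉ = 3 stock rods.
Also, 4 pieces each exceed 65/2 cm, and no two of those can share a stock rod, so at least 4 stock rods are needed.
A packing using 4 stock rods:
  stock rod 1: 50 + 15 = 65
  stock rod 2: 40 + 20 = 60
  stock rod 3: 35 = 35
  stock rod 4: 35 = 35
This matches the lower bound, so 4 is optimal.

4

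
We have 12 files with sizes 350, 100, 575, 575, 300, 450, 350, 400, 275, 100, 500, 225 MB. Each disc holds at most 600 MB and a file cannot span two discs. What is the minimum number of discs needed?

8

Total = 575 + 575 + 500 + 450 + 400 + 350 + 350 + 300 + 275 + 225 + 100 + 100 = 4200 MB.
Lower bound: ⌈4200/600⌉ = 7 discs.
A packing using 8 discs:
  disc 1: 575 = 575
  disc 2: 575 = 575
  disc 3: 500 + 100 = 600
  disc 4: 450 + 100 = 550
  disc 5: 400 = 400
  disc 6: 350 + 225 = 575
  disc 7: 350 = 350
  disc 8: 300 + 275 = 575
No arrangement into 7 discs stays within capacity, so 8 is optimal.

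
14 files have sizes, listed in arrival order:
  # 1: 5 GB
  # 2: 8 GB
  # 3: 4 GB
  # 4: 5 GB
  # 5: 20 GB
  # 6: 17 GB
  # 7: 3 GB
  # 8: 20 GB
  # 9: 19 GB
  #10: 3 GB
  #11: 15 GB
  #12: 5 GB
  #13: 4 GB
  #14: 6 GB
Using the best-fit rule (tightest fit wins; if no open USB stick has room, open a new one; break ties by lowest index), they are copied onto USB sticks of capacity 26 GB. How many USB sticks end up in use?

  5 → USB stick 1 (new)  [load 5/26]
  8 → USB stick 1  [load 13/26]
  4 → USB stick 1  [load 17/26]
  5 → USB stick 1  [load 22/26]
  20 → USB stick 2 (new)  [load 20/26]
  17 → USB stick 3 (new)  [load 17/26]
  3 → USB stick 1  [load 25/26]
  20 → USB stick 4 (new)  [load 20/26]
  19 → USB stick 5 (new)  [load 19/26]
  3 → USB stick 2  [load 23/26]
  15 → USB stick 6 (new)  [load 15/26]
  5 → USB stick 4  [load 25/26]
  4 → USB stick 5  [load 23/26]
  6 → USB stick 3  [load 23/26]
6 USB sticks opened.

6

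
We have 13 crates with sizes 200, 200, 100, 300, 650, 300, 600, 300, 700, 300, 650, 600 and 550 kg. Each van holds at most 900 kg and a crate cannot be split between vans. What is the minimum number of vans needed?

Total = 700 + 650 + 650 + 600 + 600 + 550 + 300 + 300 + 300 + 300 + 200 + 200 + 100 = 5450 kg.
Lower bound: ⌈5450/900⌉ = 7 vans.
A packing using 7 vans:
  van 1: 700 + 200 = 900
  van 2: 650 + 200 = 850
  van 3: 650 + 100 = 750
  van 4: 600 + 300 = 900
  van 5: 600 + 300 = 900
  van 6: 550 + 300 = 850
  van 7: 300 = 300
This matches the lower bound, so 7 is optimal.

7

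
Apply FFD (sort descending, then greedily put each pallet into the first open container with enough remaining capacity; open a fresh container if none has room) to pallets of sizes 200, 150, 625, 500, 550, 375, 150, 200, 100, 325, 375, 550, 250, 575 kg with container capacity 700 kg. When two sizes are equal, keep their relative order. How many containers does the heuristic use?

Sorted descending: 625, 575, 550, 550, 500, 375, 375, 325, 250, 200, 200, 150, 150, 100.
  625 → container 1 (new)  [load 625/700]
  575 → container 2 (new)  [load 575/700]
  550 → container 3 (new)  [load 550/700]
  550 → container 4 (new)  [load 550/700]
  500 → container 5 (new)  [load 500/700]
  375 → container 6 (new)  [load 375/700]
  375 → container 7 (new)  [load 375/700]
  325 → container 6  [load 700/700]
  250 → container 7  [load 625/700]
  200 → container 5  [load 700/700]
  200 → container 8 (new)  [load 200/700]
  150 → container 3  [load 700/700]
  150 → container 4  [load 700/700]
  100 → container 2  [load 675/700]
8 containers opened.

8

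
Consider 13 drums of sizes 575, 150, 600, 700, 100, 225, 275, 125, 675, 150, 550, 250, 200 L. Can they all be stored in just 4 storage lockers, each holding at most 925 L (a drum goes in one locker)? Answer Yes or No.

No

Total = 4575 L; ⌈4575/925⌉ = 5.
At least 5 storage lockers are required, but only 4 are allowed.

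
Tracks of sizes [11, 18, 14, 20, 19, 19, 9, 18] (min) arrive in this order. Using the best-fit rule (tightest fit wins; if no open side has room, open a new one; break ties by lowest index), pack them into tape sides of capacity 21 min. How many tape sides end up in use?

7

  11 → side 1 (new)  [load 11/21]
  18 → side 2 (new)  [load 18/21]
  14 → side 3 (new)  [load 14/21]
  20 → side 4 (new)  [load 20/21]
  19 → side 5 (new)  [load 19/21]
  19 → side 6 (new)  [load 19/21]
  9 → side 1  [load 20/21]
  18 → side 7 (new)  [load 18/21]
7 tape sides opened.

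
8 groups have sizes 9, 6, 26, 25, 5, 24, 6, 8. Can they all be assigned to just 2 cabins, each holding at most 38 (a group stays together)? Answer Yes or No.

Total = 109; ⌈109/38⌉ = 3.
At least 3 cabins are required, but only 2 are allowed.

No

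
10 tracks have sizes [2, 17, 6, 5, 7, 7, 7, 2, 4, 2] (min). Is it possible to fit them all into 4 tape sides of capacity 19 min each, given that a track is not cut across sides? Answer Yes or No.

Yes

A valid assignment using 4 tape sides:
  side 1: 17 + 2 = 19
  side 2: 7 + 7 + 5 = 19
  side 3: 7 + 6 + 4 + 2 = 19
  side 4: 2 = 2
Every load is within 19 min, so 4 tape sides suffice.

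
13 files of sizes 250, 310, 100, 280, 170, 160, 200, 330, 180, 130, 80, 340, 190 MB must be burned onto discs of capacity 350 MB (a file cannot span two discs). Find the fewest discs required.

9

Total = 340 + 330 + 310 + 280 + 250 + 200 + 190 + 180 + 170 + 160 + 130 + 100 + 80 = 2720 MB.
Lower bound: ⌈2720/350⌉ = 8 discs.
A packing using 9 discs:
  disc 1: 340 = 340
  disc 2: 330 = 330
  disc 3: 310 = 310
  disc 4: 280 = 280
  disc 5: 250 + 100 = 350
  disc 6: 200 + 130 = 330
  disc 7: 190 + 160 = 350
  disc 8: 180 + 170 = 350
  disc 9: 80 = 80
No arrangement into 8 discs stays within capacity, so 9 is optimal.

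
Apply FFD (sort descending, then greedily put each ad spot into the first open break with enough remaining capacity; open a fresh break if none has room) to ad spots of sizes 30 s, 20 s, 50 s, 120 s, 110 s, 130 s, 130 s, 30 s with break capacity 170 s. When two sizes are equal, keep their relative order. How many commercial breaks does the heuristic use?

4

Sorted descending: 130, 130, 120, 110, 50, 30, 30, 20.
  130 → break 1 (new)  [load 130/170]
  130 → break 2 (new)  [load 130/170]
  120 → break 3 (new)  [load 120/170]
  110 → break 4 (new)  [load 110/170]
  50 → break 3  [load 170/170]
  30 → break 1  [load 160/170]
  30 → break 2  [load 160/170]
  20 → break 4  [load 130/170]
4 commercial breaks opened.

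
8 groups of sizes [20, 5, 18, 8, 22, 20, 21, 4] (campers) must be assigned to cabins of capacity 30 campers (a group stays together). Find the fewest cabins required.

Total = 22 + 21 + 20 + 20 + 18 + 8 + 5 + 4 = 118 campers.
Lower bound: ⌈118/30⌉ = 4 cabins.
Also, 5 groups each exceed 15 campers, and no two of those can share a cabin, so at least 5 cabins are needed.
A packing using 5 cabins:
  cabin 1: 22 + 8 = 30
  cabin 2: 21 + 5 + 4 = 30
  cabin 3: 20 = 20
  cabin 4: 20 = 20
  cabin 5: 18 = 18
This matches the lower bound, so 5 is optimal.

5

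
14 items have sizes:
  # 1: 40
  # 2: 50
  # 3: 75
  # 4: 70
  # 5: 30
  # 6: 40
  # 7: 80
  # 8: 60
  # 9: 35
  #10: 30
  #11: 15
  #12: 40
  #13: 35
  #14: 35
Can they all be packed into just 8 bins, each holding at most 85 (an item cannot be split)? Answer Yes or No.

Total = 635; ⌈635/85⌉ = 8.
The bound of 8 does not rule out 8, but exhaustive search shows no assignment into 8 bins of capacity 85 exists — the minimum is 9.

No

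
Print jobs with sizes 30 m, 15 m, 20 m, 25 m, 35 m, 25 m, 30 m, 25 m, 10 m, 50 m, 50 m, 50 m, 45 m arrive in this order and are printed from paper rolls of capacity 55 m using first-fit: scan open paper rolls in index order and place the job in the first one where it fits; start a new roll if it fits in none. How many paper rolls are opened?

9

  30 → roll 1 (new)  [load 30/55]
  15 → roll 1  [load 45/55]
  20 → roll 2 (new)  [load 20/55]
  25 → roll 2  [load 45/55]
  35 → roll 3 (new)  [load 35/55]
  25 → roll 4 (new)  [load 25/55]
  30 → roll 4  [load 55/55]
  25 → roll 5 (new)  [load 25/55]
  10 → roll 1  [load 55/55]
  50 → roll 6 (new)  [load 50/55]
  50 → roll 7 (new)  [load 50/55]
  50 → roll 8 (new)  [load 50/55]
  45 → roll 9 (new)  [load 45/55]
9 paper rolls opened.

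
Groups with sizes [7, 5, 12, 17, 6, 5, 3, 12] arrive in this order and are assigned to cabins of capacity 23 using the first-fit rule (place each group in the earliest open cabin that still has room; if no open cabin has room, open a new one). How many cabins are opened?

  7 → cabin 1 (new)  [load 7/23]
  5 → cabin 1  [load 12/23]
  12 → cabin 2 (new)  [load 12/23]
  17 → cabin 3 (new)  [load 17/23]
  6 → cabin 1  [load 18/23]
  5 → cabin 1  [load 23/23]
  3 → cabin 2  [load 15/23]
  12 → cabin 4 (new)  [load 12/23]
4 cabins opened.

4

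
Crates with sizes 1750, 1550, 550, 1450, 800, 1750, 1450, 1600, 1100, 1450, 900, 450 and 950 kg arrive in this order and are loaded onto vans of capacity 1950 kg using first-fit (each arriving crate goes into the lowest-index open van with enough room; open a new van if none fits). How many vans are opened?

10

  1750 → van 1 (new)  [load 1750/1950]
  1550 → van 2 (new)  [load 1550/1950]
  550 → van 3 (new)  [load 550/1950]
  1450 → van 4 (new)  [load 1450/1950]
  800 → van 3  [load 1350/1950]
  1750 → van 5 (new)  [load 1750/1950]
  1450 → van 6 (new)  [load 1450/1950]
  1600 → van 7 (new)  [load 1600/1950]
  1100 → van 8 (new)  [load 1100/1950]
  1450 → van 9 (new)  [load 1450/1950]
  900 → van 10 (new)  [load 900/1950]
  450 → van 3  [load 1800/1950]
  950 → van 10  [load 1850/1950]
10 vans opened.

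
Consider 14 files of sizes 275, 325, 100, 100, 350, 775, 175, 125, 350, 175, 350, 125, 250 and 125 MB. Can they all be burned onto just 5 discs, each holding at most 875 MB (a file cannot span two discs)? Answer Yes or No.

Yes

A valid assignment using 5 discs:
  disc 1: 775 + 100 = 875
  disc 2: 350 + 350 + 175 = 875
  disc 3: 350 + 325 + 175 = 850
  disc 4: 275 + 250 + 125 + 125 + 100 = 875
  disc 5: 125 = 125
Every load is within 875 MB, so 5 discs suffice.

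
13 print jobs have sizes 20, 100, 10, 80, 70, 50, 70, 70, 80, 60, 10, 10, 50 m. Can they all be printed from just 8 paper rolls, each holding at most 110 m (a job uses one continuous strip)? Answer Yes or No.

Yes

A valid assignment using 8 paper rolls:
  roll 1: 100 + 10 = 110
  roll 2: 80 + 20 + 10 = 110
  roll 3: 80 + 10 = 90
  roll 4: 70 = 70
  roll 5: 70 = 70
  roll 6: 70 = 70
  roll 7: 60 + 50 = 110
  roll 8: 50 = 50
Every load is within 110 m, so 8 paper rolls suffice.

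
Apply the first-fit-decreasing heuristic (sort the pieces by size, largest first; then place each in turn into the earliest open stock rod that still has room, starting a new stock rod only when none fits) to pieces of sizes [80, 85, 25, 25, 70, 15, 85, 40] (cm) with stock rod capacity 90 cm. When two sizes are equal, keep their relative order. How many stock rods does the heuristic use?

5

Sorted descending: 85, 85, 80, 70, 40, 25, 25, 15.
  85 → stock rod 1 (new)  [load 85/90]
  85 → stock rod 2 (new)  [load 85/90]
  80 → stock rod 3 (new)  [load 80/90]
  70 → stock rod 4 (new)  [load 70/90]
  40 → stock rod 5 (new)  [load 40/90]
  25 → stock rod 5  [load 65/90]
  25 → stock rod 5  [load 90/90]
  15 → stock rod 4  [load 85/90]
5 stock rods opened.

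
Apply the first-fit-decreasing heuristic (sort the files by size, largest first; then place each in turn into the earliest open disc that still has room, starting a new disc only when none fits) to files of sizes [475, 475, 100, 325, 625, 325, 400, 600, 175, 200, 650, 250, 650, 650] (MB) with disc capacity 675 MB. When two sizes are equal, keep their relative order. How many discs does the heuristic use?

10

Sorted descending: 650, 650, 650, 625, 600, 475, 475, 400, 325, 325, 250, 200, 175, 100.
  650 → disc 1 (new)  [load 650/675]
  650 → disc 2 (new)  [load 650/675]
  650 → disc 3 (new)  [load 650/675]
  625 → disc 4 (new)  [load 625/675]
  600 → disc 5 (new)  [load 600/675]
  475 → disc 6 (new)  [load 475/675]
  475 → disc 7 (new)  [load 475/675]
  400 → disc 8 (new)  [load 400/675]
  325 → disc 9 (new)  [load 325/675]
  325 → disc 9  [load 650/675]
  250 → disc 8  [load 650/675]
  200 → disc 6  [load 675/675]
  175 → disc 7  [load 650/675]
  100 → disc 10 (new)  [load 100/675]
10 discs opened.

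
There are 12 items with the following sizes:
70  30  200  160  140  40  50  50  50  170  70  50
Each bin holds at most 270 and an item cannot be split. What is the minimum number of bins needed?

4

Total = 200 + 170 + 160 + 140 + 70 + 70 + 50 + 50 + 50 + 50 + 40 + 30 = 1080.
Lower bound: ⌈1080/270⌉ = 4 bins.
A packing using 4 bins:
  bin 1: 200 + 70 = 270
  bin 2: 170 + 50 + 50 = 270
  bin 3: 160 + 70 + 40 = 270
  bin 4: 140 + 50 + 50 + 30 = 270
This matches the lower bound, so 4 is optimal.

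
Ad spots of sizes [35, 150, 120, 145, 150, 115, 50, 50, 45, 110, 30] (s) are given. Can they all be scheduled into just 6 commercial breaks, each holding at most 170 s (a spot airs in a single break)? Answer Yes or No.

No

Total = 1000 s; ⌈1000/170⌉ = 6.
The bound of 6 does not rule out 6, but exhaustive search shows no assignment into 6 commercial breaks of capacity 170 s exists — the minimum is 7.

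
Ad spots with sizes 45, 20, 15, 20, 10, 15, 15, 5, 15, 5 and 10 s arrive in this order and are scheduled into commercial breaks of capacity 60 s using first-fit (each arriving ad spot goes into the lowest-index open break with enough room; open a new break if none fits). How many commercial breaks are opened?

3

  45 → break 1 (new)  [load 45/60]
  20 → break 2 (new)  [load 20/60]
  15 → break 1  [load 60/60]
  20 → break 2  [load 40/60]
  10 → break 2  [load 50/60]
  15 → break 3 (new)  [load 15/60]
  15 → break 3  [load 30/60]
  5 → break 2  [load 55/60]
  15 → break 3  [load 45/60]
  5 → break 2  [load 60/60]
  10 → break 3  [load 55/60]
3 commercial breaks opened.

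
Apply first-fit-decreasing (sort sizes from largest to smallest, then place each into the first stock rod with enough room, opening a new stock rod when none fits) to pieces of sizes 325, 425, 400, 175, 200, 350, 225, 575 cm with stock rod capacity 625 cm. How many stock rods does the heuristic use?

5

Sorted descending: 575, 425, 400, 350, 325, 225, 200, 175.
  575 → stock rod 1 (new)  [load 575/625]
  425 → stock rod 2 (new)  [load 425/625]
  400 → stock rod 3 (new)  [load 400/625]
  350 → stock rod 4 (new)  [load 350/625]
  325 → stock rod 5 (new)  [load 325/625]
  225 → stock rod 3  [load 625/625]
  200 → stock rod 2  [load 625/625]
  175 → stock rod 4  [load 525/625]
5 stock rods opened.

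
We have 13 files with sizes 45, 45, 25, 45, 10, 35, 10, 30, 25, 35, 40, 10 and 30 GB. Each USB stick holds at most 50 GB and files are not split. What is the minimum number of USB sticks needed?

Total = 45 + 45 + 45 + 40 + 35 + 35 + 30 + 30 + 25 + 25 + 10 + 10 + 10 = 385 GB.
Lower bound: ⌈385/50⌉ = 8 USB sticks.
A packing using 9 USB sticks:
  USB stick 1: 45 = 45
  USB stick 2: 45 = 45
  USB stick 3: 45 = 45
  USB stick 4: 40 + 10 = 50
  USB stick 5: 35 + 10 = 45
  USB stick 6: 35 + 10 = 45
  USB stick 7: 30 = 30
  USB stick 8: 30 = 30
  USB stick 9: 25 + 25 = 50
No arrangement into 8 USB sticks stays within capacity, so 9 is optimal.

9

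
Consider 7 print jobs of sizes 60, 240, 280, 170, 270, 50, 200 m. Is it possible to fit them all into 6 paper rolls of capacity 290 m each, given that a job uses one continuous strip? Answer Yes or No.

Yes

A valid assignment using 5 paper rolls:
  roll 1: 280 = 280
  roll 2: 270 = 270
  roll 3: 240 + 50 = 290
  roll 4: 200 + 60 = 260
  roll 5: 170 = 170
That uses only 5 ≤ 6, so 6 paper rolls are enough.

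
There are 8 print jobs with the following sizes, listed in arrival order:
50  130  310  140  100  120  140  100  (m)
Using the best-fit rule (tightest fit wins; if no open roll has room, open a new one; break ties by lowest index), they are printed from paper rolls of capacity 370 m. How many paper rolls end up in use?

  50 → roll 1 (new)  [load 50/370]
  130 → roll 1  [load 180/370]
  310 → roll 2 (new)  [load 310/370]
  140 → roll 1  [load 320/370]
  100 → roll 3 (new)  [load 100/370]
  120 → roll 3  [load 220/370]
  140 → roll 3  [load 360/370]
  100 → roll 4 (new)  [load 100/370]
4 paper rolls opened.

4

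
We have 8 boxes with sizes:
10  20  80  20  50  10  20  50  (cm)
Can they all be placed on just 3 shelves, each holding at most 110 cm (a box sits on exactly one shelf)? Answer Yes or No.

Yes

A valid assignment using 3 shelves:
  shelf 1: 80 + 20 + 10 = 110
  shelf 2: 50 + 50 + 10 = 110
  shelf 3: 20 + 20 = 40
Every load is within 110 cm, so 3 shelves suffice.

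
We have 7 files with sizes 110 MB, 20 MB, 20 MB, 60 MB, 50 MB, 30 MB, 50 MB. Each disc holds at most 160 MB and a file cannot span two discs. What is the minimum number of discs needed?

Total = 110 + 60 + 50 + 50 + 30 + 20 + 20 = 340 MB.
Lower bound: ⌈340/160⌉ = 3 discs.
A packing using 3 discs:
  disc 1: 110 + 50 = 160
  disc 2: 60 + 50 + 30 + 20 = 160
  disc 3: 20 = 20
This matches the lower bound, so 3 is optimal.

3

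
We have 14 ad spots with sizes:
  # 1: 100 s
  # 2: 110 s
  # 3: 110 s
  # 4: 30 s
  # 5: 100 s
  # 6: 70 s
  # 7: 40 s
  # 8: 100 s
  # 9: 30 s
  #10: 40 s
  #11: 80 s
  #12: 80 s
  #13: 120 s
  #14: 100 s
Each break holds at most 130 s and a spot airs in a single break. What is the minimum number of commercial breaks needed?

Total = 120 + 110 + 110 + 100 + 100 + 100 + 100 + 80 + 80 + 70 + 40 + 40 + 30 + 30 = 1110 s.
Lower bound: ⌈1110/130⌉ = 9 commercial breaks.
Also, 10 ad spots each exceed 65 s, and no two of those can share a break, so at least 10 commercial breaks are needed.
A packing using 10 commercial breaks:
  break 1: 120 = 120
  break 2: 110 = 110
  break 3: 110 = 110
  break 4: 100 + 30 = 130
  break 5: 100 + 30 = 130
  break 6: 100 = 100
  break 7: 100 = 100
  break 8: 80 + 40 = 120
  break 9: 80 + 40 = 120
  break 10: 70 = 70
This matches the lower bound, so 10 is optimal.

10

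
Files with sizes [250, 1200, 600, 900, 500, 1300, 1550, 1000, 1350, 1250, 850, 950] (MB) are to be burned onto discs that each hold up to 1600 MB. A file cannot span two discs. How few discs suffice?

Total = 1550 + 1350 + 1300 + 1250 + 1200 + 1000 + 950 + 900 + 850 + 600 + 500 + 250 = 11700 MB.
Lower bound: ⌈11700/1600⌉ = 8 discs.
Also, 9 files each exceed 800 MB, and no two of those can share a disc, so at least 9 discs are needed.
A packing using 9 discs:
  disc 1: 1550 = 1550
  disc 2: 1350 + 250 = 1600
  disc 3: 1300 = 1300
  disc 4: 1250 = 1250
  disc 5: 1200 = 1200
  disc 6: 1000 + 600 = 1600
  disc 7: 950 + 500 = 1450
  disc 8: 900 = 900
  disc 9: 850 = 850
This matches the lower bound, so 9 is optimal.

9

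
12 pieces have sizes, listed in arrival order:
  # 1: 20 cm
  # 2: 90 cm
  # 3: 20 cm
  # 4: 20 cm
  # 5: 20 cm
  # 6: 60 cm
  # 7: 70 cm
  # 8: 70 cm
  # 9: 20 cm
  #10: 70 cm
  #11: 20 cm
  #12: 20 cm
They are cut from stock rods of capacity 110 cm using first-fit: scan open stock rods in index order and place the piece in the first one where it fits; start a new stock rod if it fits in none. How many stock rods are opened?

6

  20 → stock rod 1 (new)  [load 20/110]
  90 → stock rod 1  [load 110/110]
  20 → stock rod 2 (new)  [load 20/110]
  20 → stock rod 2  [load 40/110]
  20 → stock rod 2  [load 60/110]
  60 → stock rod 3 (new)  [load 60/110]
  70 → stock rod 4 (new)  [load 70/110]
  70 → stock rod 5 (new)  [load 70/110]
  20 → stock rod 2  [load 80/110]
  70 → stock rod 6 (new)  [load 70/110]
  20 → stock rod 2  [load 100/110]
  20 → stock rod 3  [load 80/110]
6 stock rods opened.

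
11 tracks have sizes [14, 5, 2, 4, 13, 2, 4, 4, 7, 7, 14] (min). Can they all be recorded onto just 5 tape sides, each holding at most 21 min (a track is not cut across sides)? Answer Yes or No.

A valid assignment using 4 tape sides:
  side 1: 14 + 7 = 21
  side 2: 14 + 7 = 21
  side 3: 13 + 5 + 2 = 20
  side 4: 4 + 4 + 4 + 2 = 14
That uses only 4 ≤ 5, so 5 tape sides are enough.

Yes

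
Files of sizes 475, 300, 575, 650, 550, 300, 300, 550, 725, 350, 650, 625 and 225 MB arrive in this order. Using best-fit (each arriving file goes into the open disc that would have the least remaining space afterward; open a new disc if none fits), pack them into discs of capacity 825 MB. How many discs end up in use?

10

  475 → disc 1 (new)  [load 475/825]
  300 → disc 1  [load 775/825]
  575 → disc 2 (new)  [load 575/825]
  650 → disc 3 (new)  [load 650/825]
  550 → disc 4 (new)  [load 550/825]
  300 → disc 5 (new)  [load 300/825]
  300 → disc 5  [load 600/825]
  550 → disc 6 (new)  [load 550/825]
  725 → disc 7 (new)  [load 725/825]
  350 → disc 8 (new)  [load 350/825]
  650 → disc 9 (new)  [load 650/825]
  625 → disc 10 (new)  [load 625/825]
  225 → disc 5  [load 825/825]
10 discs opened.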